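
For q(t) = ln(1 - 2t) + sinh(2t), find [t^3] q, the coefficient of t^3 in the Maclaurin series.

Combine the two series term by term.
q(0) = 0
q′(0) = 0
q′′(0) = -4
q′′′(0) = -8
Dividing each by k! gives the coefficients c_0, ..., c_3.

-4/3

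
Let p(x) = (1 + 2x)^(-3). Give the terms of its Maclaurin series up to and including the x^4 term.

240*x^4 - 80*x^3 + 24*x^2 - 6*x + 1

[x^0] = 1;  [x^1] = -6;  [x^2] = 24;  [x^3] = -80;  [x^4] = 240.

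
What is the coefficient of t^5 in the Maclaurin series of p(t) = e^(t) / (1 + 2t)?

Write out both Maclaurin series and multiply, keeping only the needed powers.
p(0) = 1
p′(0) = -1
p′′(0) = 5
p′′′(0) = -29
p^(4)(0) = 233
p^(5)(0) = -2329
The Taylor polynomial is Σ p^(k)(0)/k! · t^k.

-2329/120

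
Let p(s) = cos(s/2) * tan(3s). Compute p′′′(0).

Expand each factor separately, then convolve coefficients.
The coefficient of s^3 in the expansion is 69/8, so p′′′(0) = 3! * (69/8) = 207/4.

207/4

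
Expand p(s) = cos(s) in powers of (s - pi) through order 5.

-(s - pi)^4/24 + (s - pi)^2/2 - 1

p(pi) = -1
p′(pi) = 0
p′′(pi) = 1
p′′′(pi) = 0
p^(4)(pi) = -1
p^(5)(pi) = 0
Then c_k = p^(k)(pi)/k! gives each Taylor coefficient.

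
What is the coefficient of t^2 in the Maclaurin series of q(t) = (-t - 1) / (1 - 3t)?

-12

Multiply each power in the prefactor through the base expansion.
q(0) = -1
q′(0) = -4
q′′(0) = -24
So c_2 = q′′(0)/2! = -12.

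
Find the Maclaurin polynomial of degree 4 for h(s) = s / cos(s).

s^3/2 + s

Divide the numerator series by the denominator series (power-series long division).
h(0) = 0
h′(0) = 1
h′′(0) = 0
h′′′(0) = 3
h^(4)(0) = 0
The Taylor polynomial is Σ h^(k)(0)/k! · s^k.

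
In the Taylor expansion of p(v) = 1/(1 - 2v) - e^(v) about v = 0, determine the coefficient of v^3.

47/6

Add the two expansions coefficient-wise.
So c_3 = p′′′(0)/3! = 47/6.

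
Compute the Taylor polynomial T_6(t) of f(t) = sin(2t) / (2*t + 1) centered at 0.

-808*t^6/15 + 404*t^5/15 - 40*t^4/3 + 20*t^3/3 - 4*t^2 + 2*t

Multiply the numerator's expansion by the denominator's geometric series.
f(0) = 0
f′(0) = 2
f′′(0) = -8
f′′′(0) = 40
f^(4)(0) = -320
f^(5)(0) = 3232
f^(6)(0) = -38784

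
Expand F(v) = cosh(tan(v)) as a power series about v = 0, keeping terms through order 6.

Let u equal the inner series; expand the outer function in u and truncate.
[v^0] = 1;  [v^1] = 0;  [v^2] = 1/2;  [v^3] = 0;  [v^4] = 3/8;  [v^5] = 0;  [v^6] = 59/240.

59*v^6/240 + 3*v^4/8 + v^2/2 + 1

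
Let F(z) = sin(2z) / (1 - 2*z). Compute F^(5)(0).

3232

Expand 1/(denominator) as a geometric series and multiply by the numerator's series.
From the series, [z^5] F = 404/15; multiply by 5! = 120 to get 3232.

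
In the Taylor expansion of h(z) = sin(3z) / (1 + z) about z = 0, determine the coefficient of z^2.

Multiply the two series term by term and collect like powers.
h(0) = 0
h′(0) = 3
h′′(0) = -6

-3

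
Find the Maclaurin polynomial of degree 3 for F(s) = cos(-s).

1 - s^2/2

Compute the successive derivatives at the expansion point and divide by k!.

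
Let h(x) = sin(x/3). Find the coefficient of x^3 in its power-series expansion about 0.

-1/162

Differentiate repeatedly and evaluate at the center.
h(0) = 0
h′(0) = 1/3
h′′(0) = 0
h′′′(0) = -1/27
So c_3 = h′′′(0)/3! = -1/162.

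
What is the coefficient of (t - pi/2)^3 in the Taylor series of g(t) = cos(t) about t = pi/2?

1/6

[(t - pi/2)^0] = 0;  [(t - pi/2)^1] = -1;  [(t - pi/2)^2] = 0;  [(t - pi/2)^3] = 1/6.
So c_3 = g′′′(pi/2)/3! = 1/6.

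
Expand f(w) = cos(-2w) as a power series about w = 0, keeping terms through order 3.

Apply the Taylor formula c_k = f^(k)(a)/k!.
[w^0] = 1;  [w^1] = 0;  [w^2] = -2;  [w^3] = 0.

1 - 2*w^2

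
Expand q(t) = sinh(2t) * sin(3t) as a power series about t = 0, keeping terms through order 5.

Expand each factor separately, then convolve coefficients.
q(0) = 0
q′(0) = 0
q′′(0) = 12
q′′′(0) = 0
q^(4)(0) = -120
q^(5)(0) = 0
Then c_k = q^(k)(0)/k! gives each Taylor coefficient.

-5*t^4 + 6*t^2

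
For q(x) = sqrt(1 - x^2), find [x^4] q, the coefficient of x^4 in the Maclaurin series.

-1/8

c_4 = q^(4)(0)/4! = -1/8.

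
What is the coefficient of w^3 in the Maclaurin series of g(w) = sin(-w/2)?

Differentiate repeatedly and evaluate at the center.
g(0) = 0
g′(0) = -1/2
g′′(0) = 0
g′′′(0) = 1/8
So c_3 = g′′′(0)/3! = 1/48.

1/48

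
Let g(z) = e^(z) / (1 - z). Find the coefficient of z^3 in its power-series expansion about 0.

Use 1/(1 - r) = Σ r^k on the denominator, then take the Cauchy product.
g(0) = 1
g′(0) = 2
g′′(0) = 5
g′′′(0) = 16

8/3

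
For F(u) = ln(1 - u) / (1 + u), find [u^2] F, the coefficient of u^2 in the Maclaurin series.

Multiply the two series term by term and collect like powers.
F(0) = 0
F′(0) = -1
F′′(0) = 1
So c_2 = F′′(0)/2! = 1/2.

1/2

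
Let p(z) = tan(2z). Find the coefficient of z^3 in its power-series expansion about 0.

p(0) = 0
p′(0) = 2
p′′(0) = 0
p′′′(0) = 16
So c_3 = p′′′(0)/3! = 8/3.

8/3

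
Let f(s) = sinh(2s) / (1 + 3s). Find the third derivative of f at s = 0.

Expand each factor separately, then convolve coefficients.
The coefficient of s^3 in the expansion is 58/3, so f′′′(0) = 3! * (58/3) = 116.

116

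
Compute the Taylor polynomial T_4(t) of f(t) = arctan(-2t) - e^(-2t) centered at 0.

-2*t^4/3 + 4*t^3 - 2*t^2 - 1

Add the two expansions coefficient-wise.
f(0) = -1
f′(0) = 0
f′′(0) = -4
f′′′(0) = 24
f^(4)(0) = -16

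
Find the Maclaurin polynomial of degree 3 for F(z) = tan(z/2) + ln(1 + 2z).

Expand each term separately and add.
F(0) = 0
F′(0) = 5/2
F′′(0) = -4
F′′′(0) = 65/4
The Taylor polynomial is Σ F^(k)(0)/k! · z^k.

65*z^3/24 - 2*z^2 + 5*z/2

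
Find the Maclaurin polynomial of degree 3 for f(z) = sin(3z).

[z^0] = 0;  [z^1] = 3;  [z^2] = 0;  [z^3] = -9/2.

-9*z^3/2 + 3*z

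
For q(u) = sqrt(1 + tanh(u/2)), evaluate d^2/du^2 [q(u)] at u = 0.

-1/16

Plug the Maclaurin series of the inner function into that of the outer and collect terms.
The coefficient of u^2 in the expansion is -1/32, so q′′(0) = 2! * (-1/32) = -1/16.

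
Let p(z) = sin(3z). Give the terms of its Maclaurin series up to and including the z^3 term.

-9*z^3/2 + 3*z

[z^0] = 0;  [z^1] = 3;  [z^2] = 0;  [z^3] = -9/2.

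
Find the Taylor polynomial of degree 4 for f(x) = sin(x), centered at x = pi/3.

sqrt(3)*(x - pi/3)^4/48 - (x - pi/3)^3/12 - sqrt(3)*(x - pi/3)^2/4 + (x - pi/3)/2 + sqrt(3)/2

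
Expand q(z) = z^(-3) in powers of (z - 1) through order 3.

-10*(z - 1)^3 + 6*(z - 1)^2 - 3*(z - 1) + 1

q(1) = 1
q′(1) = -3
q′′(1) = 12
q′′′(1) = -60
Then c_k = q^(k)(1)/k! gives each Taylor coefficient.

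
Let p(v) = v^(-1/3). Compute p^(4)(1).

280/81

Differentiate repeatedly and evaluate at the center.
The coefficient of (v - 1)^4 in the expansion is 35/243, so p^(4)(1) = 4! * (35/243) = 280/81.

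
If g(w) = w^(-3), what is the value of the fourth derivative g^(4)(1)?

The coefficient of (w - 1)^4 in the expansion is 15, so g^(4)(1) = 4! * (15) = 360.

360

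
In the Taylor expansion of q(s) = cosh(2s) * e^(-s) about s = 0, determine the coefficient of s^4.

Expand each factor separately, then convolve coefficients.
q(0) = 1
q′(0) = -1
q′′(0) = 5
q′′′(0) = -13
q^(4)(0) = 41
The Taylor polynomial is Σ q^(k)(0)/k! · s^k.

41/24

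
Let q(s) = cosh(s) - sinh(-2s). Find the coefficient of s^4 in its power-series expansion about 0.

Add the two expansions coefficient-wise.

1/24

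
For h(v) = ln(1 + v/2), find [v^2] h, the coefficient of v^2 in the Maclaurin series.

-1/8

Compute the successive derivatives at the expansion point and divide by k!.
h(0) = 0
h′(0) = 1/2
h′′(0) = -1/4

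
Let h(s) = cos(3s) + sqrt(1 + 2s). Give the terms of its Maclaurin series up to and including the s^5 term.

Combine the two series term by term.
h(0) = 2
h′(0) = 1
h′′(0) = -10
h′′′(0) = 3
h^(4)(0) = 66
h^(5)(0) = 105

7*s^5/8 + 11*s^4/4 + s^3/2 - 5*s^2 + s + 2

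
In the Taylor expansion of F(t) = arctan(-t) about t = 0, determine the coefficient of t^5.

F(0) = 0
F′(0) = -1
F′′(0) = 0
F′′′(0) = 2
F^(4)(0) = 0
F^(5)(0) = -24

-1/5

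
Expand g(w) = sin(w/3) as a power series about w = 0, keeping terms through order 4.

-w^3/162 + w/3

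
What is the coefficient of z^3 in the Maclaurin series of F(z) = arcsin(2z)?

4/3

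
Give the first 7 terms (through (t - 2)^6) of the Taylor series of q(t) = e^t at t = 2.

(t - 2)^6*e^(2)/720 + (t - 2)^5*e^(2)/120 + (t - 2)^4*e^(2)/24 + (t - 2)^3*e^(2)/6 + (t - 2)^2*e^(2)/2 + (t - 2)*e^(2) + e^(2)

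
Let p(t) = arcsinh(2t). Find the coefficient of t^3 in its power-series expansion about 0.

p(0) = 0
p′(0) = 2
p′′(0) = 0
p′′′(0) = -8
The Taylor polynomial is Σ p^(k)(0)/k! · t^k.

-4/3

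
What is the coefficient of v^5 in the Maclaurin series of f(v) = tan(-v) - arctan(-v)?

Add the two expansions coefficient-wise.

1/15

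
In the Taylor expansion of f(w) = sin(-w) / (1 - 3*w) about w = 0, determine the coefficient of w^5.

-9541/120

Multiply the numerator's expansion by the denominator's geometric series.
f(0) = 0
f′(0) = -1
f′′(0) = -6
f′′′(0) = -53
f^(4)(0) = -636
f^(5)(0) = -9541
So c_5 = f^(5)(0)/5! = -9541/120.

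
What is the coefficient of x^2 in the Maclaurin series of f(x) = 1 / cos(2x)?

Divide the numerator series by the denominator series (power-series long division).
f(0) = 1
f′(0) = 0
f′′(0) = 4
So c_2 = f′′(0)/2! = 2.

2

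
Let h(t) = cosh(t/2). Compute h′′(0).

Use the known series and substitute for the argument.
The coefficient of t^2 in the expansion is 1/8, so h′′(0) = 2! * (1/8) = 1/4.

1/4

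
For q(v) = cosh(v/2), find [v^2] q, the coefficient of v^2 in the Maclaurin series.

1/8

q(0) = 1
q′(0) = 0
q′′(0) = 1/4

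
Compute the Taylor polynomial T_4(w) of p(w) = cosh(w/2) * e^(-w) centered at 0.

Expand each factor separately, then convolve coefficients.
p(0) = 1
p′(0) = -1
p′′(0) = 5/4
p′′′(0) = -7/4
p^(4)(0) = 41/16
Then c_k = p^(k)(0)/k! gives each Taylor coefficient.

41*w^4/384 - 7*w^3/24 + 5*w^2/8 - w + 1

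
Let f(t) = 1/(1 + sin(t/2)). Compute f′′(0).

Let u equal the inner series; expand the outer function in u and truncate.
The coefficient of t^2 in the expansion is 1/4, so f′′(0) = 2! * (1/4) = 1/2.

1/2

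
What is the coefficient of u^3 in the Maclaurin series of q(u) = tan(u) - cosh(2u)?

Expand each term separately and add.
q(0) = -1
q′(0) = 1
q′′(0) = -4
q′′′(0) = 2
Dividing each by k! gives the coefficients c_0, ..., c_3.

1/3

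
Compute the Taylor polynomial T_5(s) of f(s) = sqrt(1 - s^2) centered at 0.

Compute the successive derivatives at the expansion point and divide by k!.
f(0) = 1
f′(0) = 0
f′′(0) = -1
f′′′(0) = 0
f^(4)(0) = -3
f^(5)(0) = 0

-s^4/8 - s^2/2 + 1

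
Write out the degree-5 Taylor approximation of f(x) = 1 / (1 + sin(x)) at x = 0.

Write 1/(1+u) = 1 - u + u^2 - u^3 + ... and substitute the series for u.
[x^0] = 1;  [x^1] = -1;  [x^2] = 1;  [x^3] = -5/6;  [x^4] = 2/3;  [x^5] = -61/120.

-61*x^5/120 + 2*x^4/3 - 5*x^3/6 + x^2 - x + 1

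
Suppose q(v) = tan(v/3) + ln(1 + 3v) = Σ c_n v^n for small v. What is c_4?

-81/4

Combine the two series term by term.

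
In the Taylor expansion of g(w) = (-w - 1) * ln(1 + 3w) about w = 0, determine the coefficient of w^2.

Shift and add copies of the series according to the polynomial's terms.
So c_2 = g′′(0)/2! = 3/2.

3/2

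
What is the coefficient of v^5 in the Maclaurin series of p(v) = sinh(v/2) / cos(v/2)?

Write the quotient as an unknown series and match coefficients against numerator = denominator · series.
p(0) = 0
p′(0) = 1/2
p′′(0) = 0
p′′′(0) = 1/2
p^(4)(0) = 0
p^(5)(0) = 9/8
Then c_k = p^(k)(0)/k! gives each Taylor coefficient.

3/320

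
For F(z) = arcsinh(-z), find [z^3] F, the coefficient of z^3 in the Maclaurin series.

[z^0] = 0;  [z^1] = -1;  [z^2] = 0;  [z^3] = 1/6.
So c_3 = F′′′(0)/3! = 1/6.

1/6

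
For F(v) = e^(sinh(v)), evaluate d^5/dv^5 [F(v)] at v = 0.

Substitute the inner expansion into the outer series and collect powers.
The coefficient of v^5 in the expansion is 1/10, so F^(5)(0) = 5! * (1/10) = 12.

12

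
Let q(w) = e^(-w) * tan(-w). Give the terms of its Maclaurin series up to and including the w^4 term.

w^4/2 - 5*w^3/6 + w^2 - w

Take the Cauchy product of the two expansions.
q(0) = 0
q′(0) = -1
q′′(0) = 2
q′′′(0) = -5
q^(4)(0) = 12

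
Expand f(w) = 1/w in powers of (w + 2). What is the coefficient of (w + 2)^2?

c_2 = f′′(-2)/2! = -1/8.

-1/8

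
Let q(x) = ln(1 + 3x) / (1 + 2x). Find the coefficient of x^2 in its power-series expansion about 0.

-21/2

Take the Cauchy product of the two expansions.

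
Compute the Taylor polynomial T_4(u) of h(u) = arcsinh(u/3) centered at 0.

-u^3/162 + u/3

[u^0] = 0;  [u^1] = 1/3;  [u^2] = 0;  [u^3] = -1/162;  [u^4] = 0.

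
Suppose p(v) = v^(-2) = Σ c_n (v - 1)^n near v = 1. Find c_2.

3

[(v - 1)^0] = 1;  [(v - 1)^1] = -2;  [(v - 1)^2] = 3.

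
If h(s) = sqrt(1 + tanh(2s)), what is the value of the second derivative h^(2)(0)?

-1

Let u equal the inner series; expand the outer function in u and truncate.
From the series, [s^2] h = -1/2; multiply by 2! = 2 to get -1.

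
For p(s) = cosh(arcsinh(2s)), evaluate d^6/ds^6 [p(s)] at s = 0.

2880

Let u equal the inner series; expand the outer function in u and truncate.
From the series, [s^6] p = 4; multiply by 6! = 720 to get 2880.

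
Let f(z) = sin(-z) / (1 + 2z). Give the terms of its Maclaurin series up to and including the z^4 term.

Expand each factor separately, then convolve coefficients.
f(0) = 0
f′(0) = -1
f′′(0) = 4
f′′′(0) = -23
f^(4)(0) = 184
Then c_k = f^(k)(0)/k! gives each Taylor coefficient.

23*z^4/3 - 23*z^3/6 + 2*z^2 - z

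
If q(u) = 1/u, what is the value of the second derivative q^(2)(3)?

2/27

The coefficient of (u - 3)^2 in the expansion is 1/27, so q′′(3) = 2! * (1/27) = 2/27.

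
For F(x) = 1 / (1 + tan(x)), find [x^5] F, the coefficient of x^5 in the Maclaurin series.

Use the geometric series for the reciprocal, then substitute.

-32/15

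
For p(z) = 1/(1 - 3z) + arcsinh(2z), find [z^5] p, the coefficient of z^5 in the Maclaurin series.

1227/5

Combine the two series term by term.
[z^0] = 1;  [z^1] = 5;  [z^2] = 9;  [z^3] = 77/3;  [z^4] = 81;  [z^5] = 1227/5.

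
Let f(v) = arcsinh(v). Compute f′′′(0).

From the series, [v^3] f = -1/6; multiply by 3! = 6 to get -1.

-1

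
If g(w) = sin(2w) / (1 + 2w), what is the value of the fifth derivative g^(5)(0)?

Take the Cauchy product of the two expansions.
The coefficient of w^5 in the expansion is 404/15, so g^(5)(0) = 5! * (404/15) = 3232.

3232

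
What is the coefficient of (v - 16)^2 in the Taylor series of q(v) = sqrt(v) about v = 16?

q(16) = 4
q′(16) = 1/8
q′′(16) = -1/256
So c_2 = q′′(16)/2! = -1/512.

-1/512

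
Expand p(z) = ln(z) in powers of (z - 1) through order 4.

[(z - 1)^0] = 0;  [(z - 1)^1] = 1;  [(z - 1)^2] = -1/2;  [(z - 1)^3] = 1/3;  [(z - 1)^4] = -1/4.

-(z - 1)^4/4 + (z - 1)^3/3 - (z - 1)^2/2 + (z - 1)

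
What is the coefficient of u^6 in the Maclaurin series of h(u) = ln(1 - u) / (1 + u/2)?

Multiply the two series term by term and collect like powers.
h(0) = 0
h′(0) = -1
h′′(0) = 0
h′′′(0) = -2
h^(4)(0) = -2
h^(5)(0) = -19
h^(6)(0) = -63
The Taylor polynomial is Σ h^(k)(0)/k! · u^k.

-7/80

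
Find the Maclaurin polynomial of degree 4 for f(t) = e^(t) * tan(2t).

3*t^4 + 11*t^3/3 + 2*t^2 + 2*t

Multiply the two series term by term and collect like powers.
[t^0] = 0;  [t^1] = 2;  [t^2] = 2;  [t^3] = 11/3;  [t^4] = 3.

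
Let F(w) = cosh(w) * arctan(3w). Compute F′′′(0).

Expand each factor separately, then convolve coefficients.
The coefficient of w^3 in the expansion is -15/2, so F′′′(0) = 3! * (-15/2) = -45.

-45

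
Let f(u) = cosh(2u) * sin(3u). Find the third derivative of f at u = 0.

9

Write out both Maclaurin series and multiply, keeping only the needed powers.
The coefficient of u^3 in the expansion is 3/2, so f′′′(0) = 3! * (3/2) = 9.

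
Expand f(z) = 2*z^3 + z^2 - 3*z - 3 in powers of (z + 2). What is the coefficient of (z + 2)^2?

f(-2) = -9
f′(-2) = 17
f′′(-2) = -22
So c_2 = f′′(-2)/2! = -11.

-11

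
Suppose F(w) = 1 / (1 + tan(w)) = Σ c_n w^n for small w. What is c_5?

Write 1/(1+u) = 1 - u + u^2 - u^3 + ... and substitute the series for u.
So c_5 = F^(5)(0)/5! = -32/15.

-32/15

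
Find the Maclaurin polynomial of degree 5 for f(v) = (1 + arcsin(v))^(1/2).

123*v^5/1280 - 31*v^4/384 + 7*v^3/48 - v^2/8 + v/2 + 1

Compose series: expand the inner function first, then feed it into the outer expansion.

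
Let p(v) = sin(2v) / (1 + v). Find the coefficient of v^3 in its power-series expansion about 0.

2/3

Write out both Maclaurin series and multiply, keeping only the needed powers.
p(0) = 0
p′(0) = 2
p′′(0) = -4
p′′′(0) = 4
So c_3 = p′′′(0)/3! = 2/3.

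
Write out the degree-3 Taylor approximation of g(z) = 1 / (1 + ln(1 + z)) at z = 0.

Use the geometric series for the reciprocal, then substitute.
[z^0] = 1;  [z^1] = -1;  [z^2] = 3/2;  [z^3] = -7/3.

-7*z^3/3 + 3*z^2/2 - z + 1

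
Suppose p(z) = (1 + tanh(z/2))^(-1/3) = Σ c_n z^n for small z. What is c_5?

13/116640

Let u equal the inner series; expand the outer function in u and truncate.
[z^0] = 1;  [z^1] = -1/6;  [z^2] = 1/18;  [z^3] = -5/648;  [z^4] = -1/3888;  [z^5] = 13/116640.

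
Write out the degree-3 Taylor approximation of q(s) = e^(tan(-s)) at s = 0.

Plug the Maclaurin series of the inner function into that of the outer and collect terms.
[s^0] = 1;  [s^1] = -1;  [s^2] = 1/2;  [s^3] = -1/2.

-s^3/2 + s^2/2 - s + 1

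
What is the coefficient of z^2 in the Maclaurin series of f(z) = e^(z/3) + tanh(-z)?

1/18

Add the two expansions coefficient-wise.
f(0) = 1
f′(0) = -2/3
f′′(0) = 1/9
So c_2 = f′′(0)/2! = 1/18.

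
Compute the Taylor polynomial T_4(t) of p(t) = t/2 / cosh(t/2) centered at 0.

-t^3/16 + t/2

Invert the denominator's series and multiply.
p(0) = 0
p′(0) = 1/2
p′′(0) = 0
p′′′(0) = -3/8
p^(4)(0) = 0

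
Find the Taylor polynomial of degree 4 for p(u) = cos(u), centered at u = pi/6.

sqrt(3)*(u - pi/6)^4/48 + (u - pi/6)^3/12 - sqrt(3)*(u - pi/6)^2/4 - (u - pi/6)/2 + sqrt(3)/2

Compute the successive derivatives at the expansion point and divide by k!.
p(pi/6) = sqrt(3)/2
p′(pi/6) = -1/2
p′′(pi/6) = -sqrt(3)/2
p′′′(pi/6) = 1/2
p^(4)(pi/6) = sqrt(3)/2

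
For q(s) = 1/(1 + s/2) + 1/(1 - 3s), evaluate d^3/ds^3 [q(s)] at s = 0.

Combine the two series term by term.
The coefficient of s^3 in the expansion is 215/8, so q′′′(0) = 3! * (215/8) = 645/4.

645/4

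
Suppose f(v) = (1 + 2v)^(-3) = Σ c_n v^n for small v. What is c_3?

-80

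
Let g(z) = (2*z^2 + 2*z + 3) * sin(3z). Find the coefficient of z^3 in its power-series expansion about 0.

Shift and add copies of the series according to the polynomial's terms.
g(0) = 0
g′(0) = 9
g′′(0) = 12
g′′′(0) = -45
So c_3 = g′′′(0)/3! = -15/2.

-15/2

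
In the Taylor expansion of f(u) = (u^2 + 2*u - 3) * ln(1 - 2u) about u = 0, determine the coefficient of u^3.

2

Distribute the polynomial across the series and collect like powers.
[u^0] = 0;  [u^1] = 6;  [u^2] = 2;  [u^3] = 2.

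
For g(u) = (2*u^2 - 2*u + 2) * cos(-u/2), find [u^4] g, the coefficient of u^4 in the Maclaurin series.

-47/192

Multiply each power in the prefactor through the base expansion.
g(0) = 2
g′(0) = -2
g′′(0) = 7/2
g′′′(0) = 3/2
g^(4)(0) = -47/8
So c_4 = g^(4)(0)/4! = -47/192.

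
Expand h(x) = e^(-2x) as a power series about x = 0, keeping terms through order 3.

Apply the Taylor formula c_k = f^(k)(a)/k!.
h(0) = 1
h′(0) = -2
h′′(0) = 4
h′′′(0) = -8

-4*x^3/3 + 2*x^2 - 2*x + 1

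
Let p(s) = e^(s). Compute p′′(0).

1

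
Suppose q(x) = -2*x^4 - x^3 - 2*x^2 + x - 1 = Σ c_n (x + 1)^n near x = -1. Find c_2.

-11

q(-1) = -5
q′(-1) = 10
q′′(-1) = -22
So c_2 = q′′(-1)/2! = -11.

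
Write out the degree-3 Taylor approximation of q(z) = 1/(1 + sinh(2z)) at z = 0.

-28*z^3/3 + 4*z^2 - 2*z + 1

Substitute the inner expansion into the outer series and collect powers.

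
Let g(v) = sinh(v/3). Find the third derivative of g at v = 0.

From the series, [v^3] g = 1/162; multiply by 3! = 6 to get 1/27.

1/27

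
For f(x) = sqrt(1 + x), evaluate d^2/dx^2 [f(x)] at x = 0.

The coefficient of x^2 in the expansion is -1/8, so f′′(0) = 2! * (-1/8) = -1/4.

-1/4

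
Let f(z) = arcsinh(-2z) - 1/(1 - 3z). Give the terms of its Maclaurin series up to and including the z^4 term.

Expand each term separately and add.
f(0) = -1
f′(0) = -5
f′′(0) = -18
f′′′(0) = -154
f^(4)(0) = -1944
Then c_k = f^(k)(0)/k! gives each Taylor coefficient.

-81*z^4 - 77*z^3/3 - 9*z^2 - 5*z - 1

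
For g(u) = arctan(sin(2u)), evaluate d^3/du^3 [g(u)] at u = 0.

-24

Plug the Maclaurin series of the inner function into that of the outer and collect terms.
The coefficient of u^3 in the expansion is -4, so g′′′(0) = 3! * (-4) = -24.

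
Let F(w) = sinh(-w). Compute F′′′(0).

The coefficient of w^3 in the expansion is -1/6, so F′′′(0) = 3! * (-1/6) = -1.

-1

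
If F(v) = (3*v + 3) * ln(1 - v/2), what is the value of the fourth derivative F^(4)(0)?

Multiply each power in the prefactor through the base expansion.
The coefficient of v^4 in the expansion is -11/64, so F^(4)(0) = 4! * (-11/64) = -33/8.

-33/8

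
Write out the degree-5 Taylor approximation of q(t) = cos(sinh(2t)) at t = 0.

-2*t^4 - 2*t^2 + 1

Plug the Maclaurin series of the inner function into that of the outer and collect terms.
q(0) = 1
q′(0) = 0
q′′(0) = -4
q′′′(0) = 0
q^(4)(0) = -48
q^(5)(0) = 0
Then c_k = q^(k)(0)/k! gives each Taylor coefficient.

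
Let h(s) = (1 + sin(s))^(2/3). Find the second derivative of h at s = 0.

-2/9

Compose series: expand the inner function first, then feed it into the outer expansion.
From the series, [s^2] h = -1/9; multiply by 2! = 2 to get -2/9.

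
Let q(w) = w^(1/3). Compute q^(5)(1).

Compute the successive derivatives at the expansion point and divide by k!.
From the series, [(w - 1)^5] q = 22/729; multiply by 5! = 120 to get 880/243.

880/243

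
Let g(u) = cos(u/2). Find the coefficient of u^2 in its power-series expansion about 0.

-1/8

g(0) = 1
g′(0) = 0
g′′(0) = -1/4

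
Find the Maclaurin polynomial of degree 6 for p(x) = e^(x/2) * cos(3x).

-5551*x^6/9216 + 6121*x^5/3840 + 1081*x^4/384 - 107*x^3/48 - 35*x^2/8 + x/2 + 1

Expand each factor separately, then convolve coefficients.
p(0) = 1
p′(0) = 1/2
p′′(0) = -35/4
p′′′(0) = -107/8
p^(4)(0) = 1081/16
p^(5)(0) = 6121/32
p^(6)(0) = -27755/64
Then c_k = p^(k)(0)/k! gives each Taylor coefficient.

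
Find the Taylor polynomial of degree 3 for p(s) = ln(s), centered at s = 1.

(s - 1)^3/3 - (s - 1)^2/2 + (s - 1)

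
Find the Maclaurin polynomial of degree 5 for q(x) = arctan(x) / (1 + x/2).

43*x^5/240 + x^4/24 - x^3/12 - x^2/2 + x

Expand each factor separately, then convolve coefficients.
q(0) = 0
q′(0) = 1
q′′(0) = -1
q′′′(0) = -1/2
q^(4)(0) = 1
q^(5)(0) = 43/2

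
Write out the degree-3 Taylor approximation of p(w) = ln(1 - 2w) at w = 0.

-8*w^3/3 - 2*w^2 - 2*w

Apply the Taylor formula c_k = f^(k)(a)/k!.
p(0) = 0
p′(0) = -2
p′′(0) = -4
p′′′(0) = -16
Then c_k = p^(k)(0)/k! gives each Taylor coefficient.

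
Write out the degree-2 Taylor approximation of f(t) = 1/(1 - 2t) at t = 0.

Apply the Taylor formula c_k = f^(k)(a)/k!.
f(0) = 1
f′(0) = 2
f′′(0) = 8
Then c_k = f^(k)(0)/k! gives each Taylor coefficient.

4*t^2 + 2*t + 1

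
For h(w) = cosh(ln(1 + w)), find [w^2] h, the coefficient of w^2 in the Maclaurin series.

1/2

Let u equal the inner series; expand the outer function in u and truncate.
h(0) = 1
h′(0) = 0
h′′(0) = 1
So c_2 = h′′(0)/2! = 1/2.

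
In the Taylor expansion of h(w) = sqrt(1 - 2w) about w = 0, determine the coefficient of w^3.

-1/2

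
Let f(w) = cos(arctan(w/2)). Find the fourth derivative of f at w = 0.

9/16

Compose series: expand the inner function first, then feed it into the outer expansion.
The coefficient of w^4 in the expansion is 3/128, so f^(4)(0) = 4! * (3/128) = 9/16.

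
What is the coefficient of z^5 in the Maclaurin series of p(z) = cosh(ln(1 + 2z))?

Let u equal the inner series; expand the outer function in u and truncate.
So c_5 = p^(5)(0)/5! = -16.

-16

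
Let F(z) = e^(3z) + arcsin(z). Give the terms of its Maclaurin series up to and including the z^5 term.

21*z^5/10 + 27*z^4/8 + 14*z^3/3 + 9*z^2/2 + 4*z + 1

Add the two expansions coefficient-wise.
[z^0] = 1;  [z^1] = 4;  [z^2] = 9/2;  [z^3] = 14/3;  [z^4] = 27/8;  [z^5] = 21/10.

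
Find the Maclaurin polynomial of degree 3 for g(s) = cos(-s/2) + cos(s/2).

2 - s^2/4

Add the two expansions coefficient-wise.
g(0) = 2
g′(0) = 0
g′′(0) = -1/2
g′′′(0) = 0
Then c_k = g^(k)(0)/k! gives each Taylor coefficient.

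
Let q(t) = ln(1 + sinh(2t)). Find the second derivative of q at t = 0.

-4

Plug the Maclaurin series of the inner function into that of the outer and collect terms.
From the series, [t^2] q = -2; multiply by 2! = 2 to get -4.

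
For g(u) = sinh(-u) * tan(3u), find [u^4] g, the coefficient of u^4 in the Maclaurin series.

Take the Cauchy product of the two expansions.
g(0) = 0
g′(0) = 0
g′′(0) = -6
g′′′(0) = 0
g^(4)(0) = -228
So c_4 = g^(4)(0)/4! = -19/2.

-19/2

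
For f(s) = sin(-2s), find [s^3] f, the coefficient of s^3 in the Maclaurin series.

4/3

Use the known series and substitute for the argument.
f(0) = 0
f′(0) = -2
f′′(0) = 0
f′′′(0) = 8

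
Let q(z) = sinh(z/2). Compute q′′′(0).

The coefficient of z^3 in the expansion is 1/48, so q′′′(0) = 3! * (1/48) = 1/8.

1/8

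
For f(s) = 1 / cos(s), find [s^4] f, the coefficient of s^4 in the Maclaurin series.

5/24

Write the quotient as an unknown series and match coefficients against numerator = denominator · series.
[s^0] = 1;  [s^1] = 0;  [s^2] = 1/2;  [s^3] = 0;  [s^4] = 5/24.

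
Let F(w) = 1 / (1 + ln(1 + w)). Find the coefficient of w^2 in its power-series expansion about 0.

3/2

Use the geometric series for the reciprocal, then substitute.
[w^0] = 1;  [w^1] = -1;  [w^2] = 3/2.
So c_2 = F′′(0)/2! = 3/2.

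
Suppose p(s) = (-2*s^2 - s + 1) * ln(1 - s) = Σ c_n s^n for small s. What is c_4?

Distribute the polynomial across the series and collect like powers.
So c_4 = p^(4)(0)/4! = 13/12.

13/12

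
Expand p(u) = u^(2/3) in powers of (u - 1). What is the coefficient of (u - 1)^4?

-7/243

[(u - 1)^0] = 1;  [(u - 1)^1] = 2/3;  [(u - 1)^2] = -1/9;  [(u - 1)^3] = 4/81;  [(u - 1)^4] = -7/243.
So c_4 = p^(4)(1)/4! = -7/243.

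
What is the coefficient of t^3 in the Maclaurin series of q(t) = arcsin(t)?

1/6

q(0) = 0
q′(0) = 1
q′′(0) = 0
q′′′(0) = 1
Then c_k = q^(k)(0)/k! gives each Taylor coefficient.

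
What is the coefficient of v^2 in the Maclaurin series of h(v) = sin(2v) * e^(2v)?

4

Write out both Maclaurin series and multiply, keeping only the needed powers.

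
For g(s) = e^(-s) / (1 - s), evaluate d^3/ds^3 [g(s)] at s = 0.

Take the Cauchy product of the two expansions.
The coefficient of s^3 in the expansion is 1/3, so g′′′(0) = 3! * (1/3) = 2.

2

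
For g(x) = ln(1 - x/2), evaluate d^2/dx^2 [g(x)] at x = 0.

The coefficient of x^2 in the expansion is -1/8, so g′′(0) = 2! * (-1/8) = -1/4.

-1/4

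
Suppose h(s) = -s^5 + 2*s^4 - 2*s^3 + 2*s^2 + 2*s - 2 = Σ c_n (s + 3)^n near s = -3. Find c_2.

h(-3) = 469
h′(-3) = -685
h′′(-3) = 796
So c_2 = h′′(-3)/2! = 398.

398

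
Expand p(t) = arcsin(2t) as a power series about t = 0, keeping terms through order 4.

Differentiate repeatedly and evaluate at the center.
[t^0] = 0;  [t^1] = 2;  [t^2] = 0;  [t^3] = 4/3;  [t^4] = 0.

4*t^3/3 + 2*t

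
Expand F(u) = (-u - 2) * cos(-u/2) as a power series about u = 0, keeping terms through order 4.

Shift and add copies of the series according to the polynomial's terms.
F(0) = -2
F′(0) = -1
F′′(0) = 1/2
F′′′(0) = 3/4
F^(4)(0) = -1/8
Then c_k = F^(k)(0)/k! gives each Taylor coefficient.

-u^4/192 + u^3/8 + u^2/4 - u - 2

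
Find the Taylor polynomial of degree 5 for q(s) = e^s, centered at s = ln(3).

q(ln(3)) = 3
q′(ln(3)) = 3
q′′(ln(3)) = 3
q′′′(ln(3)) = 3
q^(4)(ln(3)) = 3
q^(5)(ln(3)) = 3

(s - ln(3))^5/40 + (s - ln(3))^4/8 + (s - ln(3))^3/2 + 3*(s - ln(3))^2/2 + 3*(s - ln(3)) + 3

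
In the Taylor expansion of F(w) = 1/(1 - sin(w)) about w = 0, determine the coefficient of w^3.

Plug the Maclaurin series of the inner function into that of the outer and collect terms.
F(0) = 1
F′(0) = 1
F′′(0) = 2
F′′′(0) = 5

5/6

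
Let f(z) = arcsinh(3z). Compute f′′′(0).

The coefficient of z^3 in the expansion is -9/2, so f′′′(0) = 3! * (-9/2) = -27.

-27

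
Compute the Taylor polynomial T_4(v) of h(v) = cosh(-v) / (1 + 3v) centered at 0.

2053*v^4/24 - 57*v^3/2 + 19*v^2/2 - 3*v + 1

Write out both Maclaurin series and multiply, keeping only the needed powers.
[v^0] = 1;  [v^1] = -3;  [v^2] = 19/2;  [v^3] = -57/2;  [v^4] = 2053/24.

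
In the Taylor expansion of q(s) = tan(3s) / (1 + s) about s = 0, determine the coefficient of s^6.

Write out both Maclaurin series and multiply, keeping only the needed powers.
q(0) = 0
q′(0) = 3
q′′(0) = -6
q′′′(0) = 72
q^(4)(0) = -288
q^(5)(0) = 5328
q^(6)(0) = -31968

-222/5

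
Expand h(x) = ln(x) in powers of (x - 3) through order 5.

h(3) = ln(3)
h′(3) = 1/3
h′′(3) = -1/9
h′′′(3) = 2/27
h^(4)(3) = -2/27
h^(5)(3) = 8/81

(x - 3)^5/1215 - (x - 3)^4/324 + (x - 3)^3/81 - (x - 3)^2/18 + (x - 3)/3 + ln(3)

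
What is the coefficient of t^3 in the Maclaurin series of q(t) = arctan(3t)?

q(0) = 0
q′(0) = 3
q′′(0) = 0
q′′′(0) = -54
So c_3 = q′′′(0)/3! = -9.

-9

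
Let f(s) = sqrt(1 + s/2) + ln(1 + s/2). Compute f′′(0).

Expand each term separately and add.
The coefficient of s^2 in the expansion is -5/32, so f′′(0) = 2! * (-5/32) = -5/16.

-5/16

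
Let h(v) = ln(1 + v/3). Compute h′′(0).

Differentiate repeatedly and evaluate at the center.
The coefficient of v^2 in the expansion is -1/18, so h′′(0) = 2! * (-1/18) = -1/9.

-1/9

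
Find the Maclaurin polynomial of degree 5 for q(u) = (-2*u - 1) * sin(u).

Distribute the polynomial across the series and collect like powers.
q(0) = 0
q′(0) = -1
q′′(0) = -4
q′′′(0) = 1
q^(4)(0) = 8
q^(5)(0) = -1
The Taylor polynomial is Σ q^(k)(0)/k! · u^k.

-u^5/120 + u^4/3 + u^3/6 - 2*u^2 - u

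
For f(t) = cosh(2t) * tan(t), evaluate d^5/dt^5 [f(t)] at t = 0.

Take the Cauchy product of the two expansions.
From the series, [t^5] f = 22/15; multiply by 5! = 120 to get 176.

176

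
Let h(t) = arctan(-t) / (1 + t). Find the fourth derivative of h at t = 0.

16

Write out both Maclaurin series and multiply, keeping only the needed powers.
The coefficient of t^4 in the expansion is 2/3, so h^(4)(0) = 4! * (2/3) = 16.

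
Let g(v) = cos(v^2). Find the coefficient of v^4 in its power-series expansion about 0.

-1/2

[v^0] = 1;  [v^1] = 0;  [v^2] = 0;  [v^3] = 0;  [v^4] = -1/2.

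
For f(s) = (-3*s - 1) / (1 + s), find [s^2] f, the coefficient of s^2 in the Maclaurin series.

Distribute the polynomial across the series and collect like powers.
So c_2 = f′′(0)/2! = 2.

2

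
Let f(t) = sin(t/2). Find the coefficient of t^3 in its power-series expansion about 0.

Compute the successive derivatives at the expansion point and divide by k!.
f(0) = 0
f′(0) = 1/2
f′′(0) = 0
f′′′(0) = -1/8
So c_3 = f′′′(0)/3! = -1/48.

-1/48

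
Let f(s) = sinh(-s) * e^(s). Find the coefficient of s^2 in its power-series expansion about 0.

Expand each factor separately, then convolve coefficients.
f(0) = 0
f′(0) = -1
f′′(0) = -2
So c_2 = f′′(0)/2! = -1.

-1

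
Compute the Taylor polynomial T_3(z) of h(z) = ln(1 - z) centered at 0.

-z^3/3 - z^2/2 - z

[z^0] = 0;  [z^1] = -1;  [z^2] = -1/2;  [z^3] = -1/3.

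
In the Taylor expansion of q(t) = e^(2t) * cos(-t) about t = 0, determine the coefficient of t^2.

Take the Cauchy product of the two expansions.
q(0) = 1
q′(0) = 2
q′′(0) = 3
Dividing each by k! gives the coefficients c_0, ..., c_2.

3/2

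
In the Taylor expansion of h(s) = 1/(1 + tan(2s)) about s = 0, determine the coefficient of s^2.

4

Substitute the inner expansion into the outer series and collect powers.
h(0) = 1
h′(0) = -2
h′′(0) = 8
So c_2 = h′′(0)/2! = 4.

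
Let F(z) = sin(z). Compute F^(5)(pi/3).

Differentiate repeatedly and evaluate at the center.
The coefficient of (z - pi/3)^5 in the expansion is 1/240, so F^(5)(pi/3) = 5! * (1/240) = 1/2.

1/2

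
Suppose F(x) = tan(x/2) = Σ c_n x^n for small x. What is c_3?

1/24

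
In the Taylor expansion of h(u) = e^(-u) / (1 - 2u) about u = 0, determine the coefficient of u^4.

233/24

Take the Cauchy product of the two expansions.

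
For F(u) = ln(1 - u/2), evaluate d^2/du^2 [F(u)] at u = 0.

From the series, [u^2] F = -1/8; multiply by 2! = 2 to get -1/4.

-1/4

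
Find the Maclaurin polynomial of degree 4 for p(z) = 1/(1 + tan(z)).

5*z^4/3 - 4*z^3/3 + z^2 - z + 1

Compose series: expand the inner function first, then feed it into the outer expansion.
[z^0] = 1;  [z^1] = -1;  [z^2] = 1;  [z^3] = -4/3;  [z^4] = 5/3.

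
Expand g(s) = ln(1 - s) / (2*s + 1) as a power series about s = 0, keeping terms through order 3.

Expand 1/(denominator) as a geometric series and multiply by the numerator's series.
g(0) = 0
g′(0) = -1
g′′(0) = 3
g′′′(0) = -20

-10*s^3/3 + 3*s^2/2 - s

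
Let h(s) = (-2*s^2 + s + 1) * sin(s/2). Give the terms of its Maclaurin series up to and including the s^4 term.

Multiply each power in the prefactor through the base expansion.
[s^0] = 0;  [s^1] = 1/2;  [s^2] = 1/2;  [s^3] = -49/48;  [s^4] = -1/48.

-s^4/48 - 49*s^3/48 + s^2/2 + s/2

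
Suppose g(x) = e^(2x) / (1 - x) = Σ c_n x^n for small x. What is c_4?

7

Multiply the two series term by term and collect like powers.
g(0) = 1
g′(0) = 3
g′′(0) = 10
g′′′(0) = 38
g^(4)(0) = 168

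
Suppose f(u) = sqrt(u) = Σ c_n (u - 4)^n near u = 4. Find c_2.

-1/64

Differentiate repeatedly and evaluate at the center.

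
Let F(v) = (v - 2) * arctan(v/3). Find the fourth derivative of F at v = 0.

-8/27

Multiply each power in the prefactor through the base expansion.
From the series, [v^4] F = -1/81; multiply by 4! = 24 to get -8/27.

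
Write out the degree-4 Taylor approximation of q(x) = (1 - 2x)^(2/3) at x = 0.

-112*x^4/243 - 32*x^3/81 - 4*x^2/9 - 4*x/3 + 1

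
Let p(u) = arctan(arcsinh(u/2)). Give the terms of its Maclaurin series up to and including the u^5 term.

Substitute the inner expansion into the outer series and collect powers.
p(0) = 0
p′(0) = 1/2
p′′(0) = 0
p′′′(0) = -3/8
p^(4)(0) = 0
p^(5)(0) = 53/32

53*u^5/3840 - u^3/16 + u/2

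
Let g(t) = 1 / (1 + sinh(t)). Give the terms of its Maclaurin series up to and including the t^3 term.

Expand as Σ (-1)^k u^k with u equal to the inner function's series.
g(0) = 1
g′(0) = -1
g′′(0) = 2
g′′′(0) = -7

-7*t^3/6 + t^2 - t + 1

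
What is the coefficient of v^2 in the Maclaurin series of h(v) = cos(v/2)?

Compute the successive derivatives at the expansion point and divide by k!.

-1/8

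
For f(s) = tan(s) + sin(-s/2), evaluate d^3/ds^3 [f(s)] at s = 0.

Expand each term separately and add.
From the series, [s^3] f = 17/48; multiply by 3! = 6 to get 17/8.

17/8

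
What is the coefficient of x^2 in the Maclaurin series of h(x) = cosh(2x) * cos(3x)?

Expand each factor separately, then convolve coefficients.

-5/2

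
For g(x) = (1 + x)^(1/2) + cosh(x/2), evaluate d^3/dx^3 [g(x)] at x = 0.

3/8

Combine the two series term by term.
From the series, [x^3] g = 1/16; multiply by 3! = 6 to get 3/8.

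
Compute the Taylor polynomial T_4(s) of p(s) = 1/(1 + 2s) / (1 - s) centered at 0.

11*s^4 - 5*s^3 + 3*s^2 - s + 1

Take the Cauchy product of the two expansions.
p(0) = 1
p′(0) = -1
p′′(0) = 6
p′′′(0) = -30
p^(4)(0) = 264
Then c_k = p^(k)(0)/k! gives each Taylor coefficient.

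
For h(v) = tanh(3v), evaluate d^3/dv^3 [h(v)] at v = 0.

-54

From the series, [v^3] h = -9; multiply by 3! = 6 to get -54.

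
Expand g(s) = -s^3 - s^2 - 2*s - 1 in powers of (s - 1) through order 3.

-(s - 1)^3 - 4*(s - 1)^2 - 7*(s - 1) - 5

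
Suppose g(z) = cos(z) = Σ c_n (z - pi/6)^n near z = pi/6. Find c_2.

Differentiate repeatedly and evaluate at the center.
g(pi/6) = sqrt(3)/2
g′(pi/6) = -1/2
g′′(pi/6) = -sqrt(3)/2
So c_2 = g′′(pi/6)/2! = -sqrt(3)/4.

-sqrt(3)/4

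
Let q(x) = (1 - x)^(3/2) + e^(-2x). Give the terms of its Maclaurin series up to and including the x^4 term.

Add the two expansions coefficient-wise.
q(0) = 2
q′(0) = -7/2
q′′(0) = 19/4
q′′′(0) = -61/8
q^(4)(0) = 265/16

265*x^4/384 - 61*x^3/48 + 19*x^2/8 - 7*x/2 + 2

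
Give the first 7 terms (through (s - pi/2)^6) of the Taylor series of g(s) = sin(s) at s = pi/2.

-(s - pi/2)^6/720 + (s - pi/2)^4/24 - (s - pi/2)^2/2 + 1

Use the known series and substitute for the argument.
g(pi/2) = 1
g′(pi/2) = 0
g′′(pi/2) = -1
g′′′(pi/2) = 0
g^(4)(pi/2) = 1
g^(5)(pi/2) = 0
g^(6)(pi/2) = -1
Dividing each by k! gives the coefficients c_0, ..., c_6.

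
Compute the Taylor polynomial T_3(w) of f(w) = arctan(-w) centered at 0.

w^3/3 - w

f(0) = 0
f′(0) = -1
f′′(0) = 0
f′′′(0) = 2
Then c_k = f^(k)(0)/k! gives each Taylor coefficient.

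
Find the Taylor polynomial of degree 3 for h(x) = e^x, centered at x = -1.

(x + 1)^3*e^(-1)/6 + (x + 1)^2*e^(-1)/2 + (x + 1)*e^(-1) + e^(-1)

h(-1) = e^(-1)
h′(-1) = e^(-1)
h′′(-1) = e^(-1)
h′′′(-1) = e^(-1)
Then c_k = h^(k)(-1)/k! gives each Taylor coefficient.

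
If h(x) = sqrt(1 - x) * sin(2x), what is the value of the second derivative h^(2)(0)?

-2

Take the Cauchy product of the two expansions.
The coefficient of x^2 in the expansion is -1, so h′′(0) = 2! * (-1) = -2.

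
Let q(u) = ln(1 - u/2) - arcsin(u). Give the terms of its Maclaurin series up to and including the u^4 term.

-u^4/64 - 5*u^3/24 - u^2/8 - 3*u/2

Add the two expansions coefficient-wise.
q(0) = 0
q′(0) = -3/2
q′′(0) = -1/4
q′′′(0) = -5/4
q^(4)(0) = -3/8
Then c_k = q^(k)(0)/k! gives each Taylor coefficient.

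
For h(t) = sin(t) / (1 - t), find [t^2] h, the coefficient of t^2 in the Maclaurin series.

1

Expand 1/(denominator) as a geometric series and multiply by the numerator's series.
[t^0] = 0;  [t^1] = 1;  [t^2] = 1.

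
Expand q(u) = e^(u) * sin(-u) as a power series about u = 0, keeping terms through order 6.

Multiply the two series term by term and collect like powers.
q(0) = 0
q′(0) = -1
q′′(0) = -2
q′′′(0) = -2
q^(4)(0) = 0
q^(5)(0) = 4
q^(6)(0) = 8

u^6/90 + u^5/30 - u^3/3 - u^2 - u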